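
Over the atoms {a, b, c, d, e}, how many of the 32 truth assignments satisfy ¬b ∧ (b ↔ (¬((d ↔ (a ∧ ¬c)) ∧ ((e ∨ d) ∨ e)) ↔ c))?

Initial set: {(¬b ∧ (b ↔ (¬((d ↔ (a ∧ ¬c)) ∧ ((e ∨ d) ∨ e)) ↔ c)))}.
(¬b ∧ (b ↔ (¬((d ↔ (a ∧ ¬c)) ∧ ((e ∨ d) ∨ e)) ↔ c))): α-rule — add ¬b, (b ↔ (¬((d ↔ (a ∧ ¬c)) ∧ ((e ∨ d) ∨ e)) ↔ c)).
(b ↔ (¬((d ↔ (a ∧ ¬c)) ∧ ((e ∨ d) ∨ e)) ↔ c)): β-rule — branch into b, (¬((d ↔ (a ∧ ¬c)) ∧ ((e ∨ d) ∨ e)) ↔ c)  //  ¬b, ¬(¬((d ↔ (a ∧ ¬c)) ∧ ((e ∨ d) ∨ e)) ↔ c).
  branch 1 (add b, (¬((d ↔ (a ∧ ¬c)) ∧ ((e ∨ d) ∨ e)) ↔ c)):
    × closes — contains both b and ¬b.
  branch 2 (add ¬b, ¬(¬((d ↔ (a ∧ ¬c)) ∧ ((e ∨ d) ∨ e)) ↔ c)):
    ¬(¬((d ↔ (a ∧ ¬c)) ∧ ((e ∨ d) ∨ e)) ↔ c): β-rule — branch into ¬((d ↔ (a ∧ ¬c)) ∧ ((e ∨ d) ∨ e)), ¬c  //  ¬¬((d ↔ (a ∧ ¬c)) ∧ ((e ∨ d) ∨ e)), c.
      branch 2.1 (add ¬((d ↔ (a ∧ ¬c)) ∧ ((e ∨ d) ∨ e)), ¬c):
        ¬((d ↔ (a ∧ ¬c)) ∧ ((e ∨ d) ∨ e)): β-rule — branch into ¬(d ↔ (a ∧ ¬c))  //  ¬((e ∨ d) ∨ e).
          branch 2.1.1 (add ¬(d ↔ (a ∧ ¬c))):
            ¬(d ↔ (a ∧ ¬c)): β-rule — branch into d, ¬(a ∧ ¬c)  //  ¬d, (a ∧ ¬c).
              branch 2.1.1.1 (add d, ¬(a ∧ ¬c)):
                ¬(a ∧ ¬c): β-rule — branch into ¬a  //  ¬¬c.
                  branch 2.1.1.1.1 (add ¬a):
                    ○ open, literals {a=false, b=false, c=false, d=true}.
                  branch 2.1.1.1.2 (add ¬¬c):
                    × closes — contains both c and ¬c.
              branch 2.1.1.2 (add ¬d, (a ∧ ¬c)):
                (a ∧ ¬c): α-rule — add a, ¬c.
                ○ open, literals {a=true, b=false, c=false, d=false}.
          branch 2.1.2 (add ¬((e ∨ d) ∨ e)):
            ¬((e ∨ d) ∨ e): α-rule — add ¬(e ∨ d), ¬e.
            ¬(e ∨ d): α-rule — add ¬e, ¬d.
            ○ open, literals {b=false, c=false, d=false, e=false}.
      branch 2.2 (add ¬¬((d ↔ (a ∧ ¬c)) ∧ ((e ∨ d) ∨ e)), c):
        ¬¬((d ↔ (a ∧ ¬c)) ∧ ((e ∨ d) ∨ e)): α-rule — add (d ↔ (a ∧ ¬c)), ((e ∨ d) ∨ e).
        (d ↔ (a ∧ ¬c)): β-rule — branch into d, (a ∧ ¬c)  //  ¬d, ¬(a ∧ ¬c).
          branch 2.2.1 (add d, (a ∧ ¬c)):
            (a ∧ ¬c): α-rule — add a, ¬c.
            × closes — contains both c and ¬c.
          branch 2.2.2 (add ¬d, ¬(a ∧ ¬c)):
            ((e ∨ d) ∨ e): β-rule — branch into (e ∨ d)  //  e.
              branch 2.2.2.1 (add (e ∨ d)):
                ¬(a ∧ ¬c): β-rule — branch into ¬a  //  ¬¬c.
                  branch 2.2.2.1.1 (add ¬a):
                    (e ∨ d): β-rule — branch into e  //  d.
                      branch 2.2.2.1.1.1 (add e):
                        ○ open, literals {a=false, b=false, c=true, d=false, e=true}.
                      branch 2.2.2.1.1.2 (add d):
                        × closes — contains both d and ¬d.
                  branch 2.2.2.1.2 (add ¬¬c):
                    (e ∨ d): β-rule — branch into e  //  d.
                      branch 2.2.2.1.2.1 (add e):
                        ○ open, literals {b=false, c=true, d=false, e=true}.
                      branch 2.2.2.1.2.2 (add d):
                        × closes — contains both d and ¬d.
              branch 2.2.2.2 (add e):
                ¬(a ∧ ¬c): β-rule — branch into ¬a  //  ¬¬c.
                  branch 2.2.2.2.1 (add ¬a):
                    ○ open, literals {a=false, b=false, c=true, d=false, e=true}.
                  branch 2.2.2.2.2 (add ¬¬c):
                    ○ open, literals {b=false, c=true, d=false, e=true}.
5 branches closed, 7 open.
Each open branch fixes some atoms; the unmentioned ones are free. Counting distinct full assignments: branch {a=false, b=false, c=false, d=true} (e) contributes 2 new; branch {a=true, b=false, c=false, d=false} (e) contributes 2 new; branch {b=false, c=false, d=false, e=false} (a) contributes 1 new; branch {a=false, b=false, c=true, d=false, e=true} (none free) contributes 1 new; branch {b=false, c=true, d=false, e=true} (a) contributes 1 new; branch {a=false, b=false, c=true, d=false, e=true} (none free) contributes 0 new; branch {b=false, c=true, d=false, e=true} (a) contributes 0 new. Total: 7.

7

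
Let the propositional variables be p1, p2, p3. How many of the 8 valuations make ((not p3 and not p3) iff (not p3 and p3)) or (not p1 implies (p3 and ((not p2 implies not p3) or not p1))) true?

Initial set: {(((not p3 and not p3) iff (not p3 and p3)) or (not p1 implies (p3 and ((not p2 implies not p3) or not p1))))}.
(((not p3 and not p3) iff (not p3 and p3)) or (not p1 implies (p3 and ((not p2 implies not p3) or not p1)))): β-rule — branch into ((not p3 and not p3) iff (not p3 and p3))  //  (not p1 implies (p3 and ((not p2 implies not p3) or not p1))).
  branch 1 (add ((not p3 and not p3) iff (not p3 and p3))):
    ((not p3 and not p3) iff (not p3 and p3)): β-rule — branch into (not p3 and not p3), (not p3 and p3)  //  not (not p3 and not p3), not (not p3 and p3).
      branch 1.1 (add (not p3 and not p3), (not p3 and p3)):
        (not p3 and not p3): α-rule — add not p3, not p3.
        (not p3 and p3): α-rule — add not p3, p3.
        × closes — contains both p3 and not p3.
      branch 1.2 (add not (not p3 and not p3), not (not p3 and p3)):
        not (not p3 and not p3): β-rule — branch into not not p3  //  not not p3.
          branch 1.2.1 (add not not p3):
            not (not p3 and p3): β-rule — branch into not not p3  //  not p3.
              branch 1.2.1.1 (add not not p3):
                ○ open, literals {p3=T}.
              branch 1.2.1.2 (add not p3):
                × closes — contains both p3 and not p3.
          branch 1.2.2 (add not not p3):
            not (not p3 and p3): β-rule — branch into not not p3  //  not p3.
              branch 1.2.2.1 (add not not p3):
                ○ open, literals {p3=T}.
              branch 1.2.2.2 (add not p3):
                × closes — contains both p3 and not p3.
  branch 2 (add (not p1 implies (p3 and ((not p2 implies not p3) or not p1)))):
    (not p1 implies (p3 and ((not p2 implies not p3) or not p1))): β-rule — branch into not not p1  //  (p3 and ((not p2 implies not p3) or not p1)).
      branch 2.1 (add not not p1):
        ○ open, literals {p1=T}.
      branch 2.2 (add (p3 and ((not p2 implies not p3) or not p1))):
        (p3 and ((not p2 implies not p3) or not p1)): α-rule — add p3, ((not p2 implies not p3) or not p1).
        ((not p2 implies not p3) or not p1): β-rule — branch into (not p2 implies not p3)  //  not p1.
          branch 2.2.1 (add (not p2 implies not p3)):
            (not p2 implies not p3): β-rule — branch into not not p2  //  not p3.
              branch 2.2.1.1 (add not not p2):
                ○ open, literals {p2=T, p3=T}.
              branch 2.2.1.2 (add not p3):
                × closes — contains both p3 and not p3.
          branch 2.2.2 (add not p1):
            ○ open, literals {p1=F, p3=T}.
4 branches closed, 5 open.
Each open branch fixes some atoms; the unmentioned ones are free. Counting distinct full assignments: branch {p3=T} (p1, p2) contributes 4 new; branch {p3=T} (p1, p2) contributes 0 new; branch {p1=T} (p2, p3) contributes 2 new; branch {p2=T, p3=T} (p1) contributes 0 new; branch {p1=F, p3=T} (p2) contributes 0 new. Total: 6.

6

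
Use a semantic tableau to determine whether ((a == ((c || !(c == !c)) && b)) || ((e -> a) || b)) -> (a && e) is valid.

Not valid

Assume the negation and expand:
Initial set: {F (((a == ((c || !(c == !c)) && b)) || ((e -> a) || b)) -> (a && e))}.
F (((a == ((c || !(c == !c)) && b)) || ((e -> a) || b)) -> (a && e)): α-rule — add T ((a == ((c || !(c == !c)) && b)) || ((e -> a) || b)), F (a && e).
T ((a == ((c || !(c == !c)) && b)) || ((e -> a) || b)): β-rule — branch into T (a == ((c || !(c == !c)) && b))  //  T ((e -> a) || b).
  branch 1 (add T (a == ((c || !(c == !c)) && b))):
    F (a && e): β-rule — branch into F a  //  F e.
      branch 1.1 (add F a):
        T (a == ((c || !(c == !c)) && b)): β-rule — branch into T a, T ((c || !(c == !c)) && b)  //  F a, F ((c || !(c == !c)) && b).
          branch 1.1.1 (add T a, T ((c || !(c == !c)) && b)):
            × closes — contains both a and !a.
          branch 1.1.2 (add F a, F ((c || !(c == !c)) && b)):
            F ((c || !(c == !c)) && b): β-rule — branch into F (c || !(c == !c))  //  F b.
              branch 1.1.2.1 (add F (c || !(c == !c))):
                F (c || !(c == !c)): α-rule — add F c, F !(c == !c).
                F !(c == !c): β-rule — branch into T c, T !c  //  F c, F !c.
                  branch 1.1.2.1.1 (add T c, T !c):
                    × closes — contains both c and !c.
                  branch 1.1.2.1.2 (add F c, F !c):
                    × closes — contains both c and !c.
              branch 1.1.2.2 (add F b):
                ○ open, literals {a=F, b=F}.
      branch 1.2 (add F e):
        T (a == ((c || !(c == !c)) && b)): β-rule — branch into T a, T ((c || !(c == !c)) && b)  //  F a, F ((c || !(c == !c)) && b).
          branch 1.2.1 (add T a, T ((c || !(c == !c)) && b)):
            T ((c || !(c == !c)) && b): α-rule — add T (c || !(c == !c)), T b.
            T (c || !(c == !c)): β-rule — branch into T c  //  T !(c == !c).
              branch 1.2.1.1 (add T c):
                ○ open, literals {a=T, b=T, c=T, e=F}.
              branch 1.2.1.2 (add T !(c == !c)):
                T !(c == !c): β-rule — branch into T c, F !c  //  F c, T !c.
                  branch 1.2.1.2.1 (add T c, F !c):
                    ○ open, literals {a=T, b=T, c=T, e=F}.
                  branch 1.2.1.2.2 (add F c, T !c):
                    ○ open, literals {a=T, b=T, c=F, e=F}.
          branch 1.2.2 (add F a, F ((c || !(c == !c)) && b)):
            F ((c || !(c == !c)) && b): β-rule — branch into F (c || !(c == !c))  //  F b.
              branch 1.2.2.1 (add F (c || !(c == !c))):
                F (c || !(c == !c)): α-rule — add F c, F !(c == !c).
                F !(c == !c): β-rule — branch into T c, T !c  //  F c, F !c.
                  branch 1.2.2.1.1 (add T c, T !c):
                    × closes — contains both c and !c.
                  branch 1.2.2.1.2 (add F c, F !c):
                    × closes — contains both c and !c.
              branch 1.2.2.2 (add F b):
                ○ open, literals {a=F, b=F, e=F}.
  branch 2 (add T ((e -> a) || b)):
    F (a && e): β-rule — branch into F a  //  F e.
      branch 2.1 (add F a):
        T ((e -> a) || b): β-rule — branch into T (e -> a)  //  T b.
          branch 2.1.1 (add T (e -> a)):
            T (e -> a): β-rule — branch into F e  //  T a.
              branch 2.1.1.1 (add F e):
                ○ open, literals {a=F, e=F}.
              branch 2.1.1.2 (add T a):
                × closes — contains both a and !a.
          branch 2.1.2 (add T b):
            ○ open, literals {a=F, b=T}.
      branch 2.2 (add F e):
        T ((e -> a) || b): β-rule — branch into T (e -> a)  //  T b.
          branch 2.2.1 (add T (e -> a)):
            T (e -> a): β-rule — branch into F e  //  T a.
              branch 2.2.1.1 (add F e):
                ○ open, literals {e=F}.
              branch 2.2.1.2 (add T a):
                ○ open, literals {a=T, e=F}.
          branch 2.2.2 (add T b):
            ○ open, literals {b=T, e=F}.
6 branches closed, 10 open.
An open branch gives a countermodel: a=F, b=F (unmentioned atoms arbitrary); under it the original formula is false.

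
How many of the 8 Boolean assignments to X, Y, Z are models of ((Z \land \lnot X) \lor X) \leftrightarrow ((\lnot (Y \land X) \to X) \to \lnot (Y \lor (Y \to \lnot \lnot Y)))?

2

Initial set: {(((Z \land \lnot X) \lor X) \leftrightarrow ((\lnot (Y \land X) \to X) \to \lnot (Y \lor (Y \to \lnot \lnot Y))))}.
(((Z \land \lnot X) \lor X) \leftrightarrow ((\lnot (Y \land X) \to X) \to \lnot (Y \lor (Y \to \lnot \lnot Y)))): β-rule — branch into ((Z \land \lnot X) \lor X), ((\lnot (Y \land X) \to X) \to \lnot (Y \lor (Y \to \lnot \lnot Y)))  //  \lnot ((Z \land \lnot X) \lor X), \lnot ((\lnot (Y \land X) \to X) \to \lnot (Y \lor (Y \to \lnot \lnot Y))).
  branch 1 (add ((Z \land \lnot X) \lor X), ((\lnot (Y \land X) \to X) \to \lnot (Y \lor (Y \to \lnot \lnot Y)))):
    ((Z \land \lnot X) \lor X): β-rule — branch into (Z \land \lnot X)  //  X.
      branch 1.1 (add (Z \land \lnot X)):
        (Z \land \lnot X): α-rule — add Z, \lnot X.
        ((\lnot (Y \land X) \to X) \to \lnot (Y \lor (Y \to \lnot \lnot Y))): β-rule — branch into \lnot (\lnot (Y \land X) \to X)  //  \lnot (Y \lor (Y \to \lnot \lnot Y)).
          branch 1.1.1 (add \lnot (\lnot (Y \land X) \to X)):
            \lnot (\lnot (Y \land X) \to X): α-rule — add \lnot (Y \land X), \lnot X.
            \lnot (Y \land X): β-rule — branch into \lnot Y  //  \lnot X.
              branch 1.1.1.1 (add \lnot Y):
                ○ open, literals {X=false, Y=false, Z=true}.
              branch 1.1.1.2 (add \lnot X):
                ○ open, literals {X=false, Z=true}.
          branch 1.1.2 (add \lnot (Y \lor (Y \to \lnot \lnot Y))):
            \lnot (Y \lor (Y \to \lnot \lnot Y)): α-rule — add \lnot Y, \lnot (Y \to \lnot \lnot Y).
            \lnot (Y \to \lnot \lnot Y): α-rule — add Y, \lnot \lnot \lnot Y.
            × closes — contains both Y and \lnot Y.
      branch 1.2 (add X):
        ((\lnot (Y \land X) \to X) \to \lnot (Y \lor (Y \to \lnot \lnot Y))): β-rule — branch into \lnot (\lnot (Y \land X) \to X)  //  \lnot (Y \lor (Y \to \lnot \lnot Y)).
          branch 1.2.1 (add \lnot (\lnot (Y \land X) \to X)):
            \lnot (\lnot (Y \land X) \to X): α-rule — add \lnot (Y \land X), \lnot X.
            × closes — contains both X and \lnot X.
          branch 1.2.2 (add \lnot (Y \lor (Y \to \lnot \lnot Y))):
            \lnot (Y \lor (Y \to \lnot \lnot Y)): α-rule — add \lnot Y, \lnot (Y \to \lnot \lnot Y).
            \lnot (Y \to \lnot \lnot Y): α-rule — add Y, \lnot \lnot \lnot Y.
            × closes — contains both Y and \lnot Y.
  branch 2 (add \lnot ((Z \land \lnot X) \lor X), \lnot ((\lnot (Y \land X) \to X) \to \lnot (Y \lor (Y \to \lnot \lnot Y)))):
    \lnot ((Z \land \lnot X) \lor X): α-rule — add \lnot (Z \land \lnot X), \lnot X.
    \lnot ((\lnot (Y \land X) \to X) \to \lnot (Y \lor (Y \to \lnot \lnot Y))): α-rule — add (\lnot (Y \land X) \to X), \lnot \lnot (Y \lor (Y \to \lnot \lnot Y)).
    \lnot (Z \land \lnot X): β-rule — branch into \lnot Z  //  \lnot \lnot X.
      branch 2.1 (add \lnot Z):
        (\lnot (Y \land X) \to X): β-rule — branch into \lnot \lnot (Y \land X)  //  X.
          branch 2.1.1 (add \lnot \lnot (Y \land X)):
            \lnot \lnot (Y \land X): α-rule — add Y, X.
            × closes — contains both X and \lnot X.
          branch 2.1.2 (add X):
            × closes — contains both X and \lnot X.
      branch 2.2 (add \lnot \lnot X):
        × closes — contains both X and \lnot X.
6 branches closed, 2 open.
Each open branch fixes some atoms; the unmentioned ones are free. Counting distinct full assignments: branch {X=false, Y=false, Z=true} (none free) contributes 1 new; branch {X=false, Z=true} (Y) contributes 1 new. Total: 2.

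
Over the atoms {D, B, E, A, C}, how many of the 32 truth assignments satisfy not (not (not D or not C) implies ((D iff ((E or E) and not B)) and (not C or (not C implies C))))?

Initial set: {not (not (not D or not C) implies ((D iff ((E or E) and not B)) and (not C or (not C implies C))))}.
not (not (not D or not C) implies ((D iff ((E or E) and not B)) and (not C or (not C implies C)))): α-rule — add not (not D or not C), not ((D iff ((E or E) and not B)) and (not C or (not C implies C))).
not (not D or not C): α-rule — add not not D, not not C.
not ((D iff ((E or E) and not B)) and (not C or (not C implies C))): β-rule — branch into not (D iff ((E or E) and not B))  //  not (not C or (not C implies C)).
  branch 1 (add not (D iff ((E or E) and not B))):
    not (D iff ((E or E) and not B)): β-rule — branch into D, not ((E or E) and not B)  //  not D, ((E or E) and not B).
      branch 1.1 (add D, not ((E or E) and not B)):
        not ((E or E) and not B): β-rule — branch into not (E or E)  //  not not B.
          branch 1.1.1 (add not (E or E)):
            not (E or E): α-rule — add not E, not E.
            ○ open, literals {C=true, D=true, E=false}.
          branch 1.1.2 (add not not B):
            ○ open, literals {B=true, C=true, D=true}.
      branch 1.2 (add not D, ((E or E) and not B)):
        × closes — contains both D and not D.
  branch 2 (add not (not C or (not C implies C))):
    not (not C or (not C implies C)): α-rule — add not not C, not (not C implies C).
    not (not C implies C): α-rule — add not C, not C.
    × closes — contains both C and not C.
2 branches closed, 2 open.
Each open branch fixes some atoms; the unmentioned ones are free. Counting distinct full assignments: branch {C=true, D=true, E=false} (B, A) contributes 4 new; branch {B=true, C=true, D=true} (E, A) contributes 2 new. Total: 6.

6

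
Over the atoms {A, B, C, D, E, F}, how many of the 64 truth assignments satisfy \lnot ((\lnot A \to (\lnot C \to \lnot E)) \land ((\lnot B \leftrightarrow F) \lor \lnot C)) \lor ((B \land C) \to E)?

Initial set: {(\lnot ((\lnot A \to (\lnot C \to \lnot E)) \land ((\lnot B \leftrightarrow F) \lor \lnot C)) \lor ((B \land C) \to E))}.
(\lnot ((\lnot A \to (\lnot C \to \lnot E)) \land ((\lnot B \leftrightarrow F) \lor \lnot C)) \lor ((B \land C) \to E)): β-rule — branch into \lnot ((\lnot A \to (\lnot C \to \lnot E)) \land ((\lnot B \leftrightarrow F) \lor \lnot C))  //  ((B \land C) \to E).
  branch 1 (add \lnot ((\lnot A \to (\lnot C \to \lnot E)) \land ((\lnot B \leftrightarrow F) \lor \lnot C))):
    \lnot ((\lnot A \to (\lnot C \to \lnot E)) \land ((\lnot B \leftrightarrow F) \lor \lnot C)): β-rule — branch into \lnot (\lnot A \to (\lnot C \to \lnot E))  //  \lnot ((\lnot B \leftrightarrow F) \lor \lnot C).
      branch 1.1 (add \lnot (\lnot A \to (\lnot C \to \lnot E))):
        \lnot (\lnot A \to (\lnot C \to \lnot E)): α-rule — add \lnot A, \lnot (\lnot C \to \lnot E).
        \lnot (\lnot C \to \lnot E): α-rule — add \lnot C, \lnot \lnot E.
        ○ open, literals {A=0, C=0, E=1}.
      branch 1.2 (add \lnot ((\lnot B \leftrightarrow F) \lor \lnot C)):
        \lnot ((\lnot B \leftrightarrow F) \lor \lnot C): α-rule — add \lnot (\lnot B \leftrightarrow F), \lnot \lnot C.
        \lnot (\lnot B \leftrightarrow F): β-rule — branch into \lnot B, \lnot F  //  \lnot \lnot B, F.
          branch 1.2.1 (add \lnot B, \lnot F):
            ○ open, literals {B=0, C=1, F=0}.
          branch 1.2.2 (add \lnot \lnot B, F):
            ○ open, literals {B=1, C=1, F=1}.
  branch 2 (add ((B \land C) \to E)):
    ((B \land C) \to E): β-rule — branch into \lnot (B \land C)  //  E.
      branch 2.1 (add \lnot (B \land C)):
        \lnot (B \land C): β-rule — branch into \lnot B  //  \lnot C.
          branch 2.1.1 (add \lnot B):
            ○ open, literals {B=0}.
          branch 2.1.2 (add \lnot C):
            ○ open, literals {C=0}.
      branch 2.2 (add E):
        ○ open, literals {E=1}.
0 branches closed, 6 open.
Each open branch fixes some atoms; the unmentioned ones are free. Counting distinct full assignments: branch {A=0, C=0, E=1} (B, D, F) contributes 8 new; branch {B=0, C=1, F=0} (A, D, E) contributes 8 new; branch {B=1, C=1, F=1} (A, D, E) contributes 8 new; branch {B=0} (A, C, D, E, F) contributes 20 new; branch {C=0} (A, B, D, E, F) contributes 12 new; branch {E=1} (A, B, C, D, F) contributes 4 new. Total: 60.

60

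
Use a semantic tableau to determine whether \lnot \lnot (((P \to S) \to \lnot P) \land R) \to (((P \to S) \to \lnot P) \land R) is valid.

Valid

Assume the negation and expand:
Initial set: {\lnot (\lnot \lnot (((P \to S) \to \lnot P) \land R) \to (((P \to S) \to \lnot P) \land R))}.
\lnot (\lnot \lnot (((P \to S) \to \lnot P) \land R) \to (((P \to S) \to \lnot P) \land R)): α-rule — add \lnot \lnot (((P \to S) \to \lnot P) \land R), \lnot (((P \to S) \to \lnot P) \land R).
\lnot \lnot (((P \to S) \to \lnot P) \land R): drop double negation, giving (((P \to S) \to \lnot P) \land R).
(((P \to S) \to \lnot P) \land R): α-rule — add ((P \to S) \to \lnot P), R.
\lnot (((P \to S) \to \lnot P) \land R): β-rule — branch into \lnot ((P \to S) \to \lnot P)  //  \lnot R.
  branch 1 (add \lnot ((P \to S) \to \lnot P)):
    \lnot ((P \to S) \to \lnot P): α-rule — add (P \to S), \lnot \lnot P.
    ((P \to S) \to \lnot P): β-rule — branch into \lnot (P \to S)  //  \lnot P.
      branch 1.1 (add \lnot (P \to S)):
        \lnot (P \to S): α-rule — add P, \lnot S.
        (P \to S): β-rule — branch into \lnot P  //  S.
          branch 1.1.1 (add \lnot P):
            × closes — contains both P and \lnot P.
          branch 1.1.2 (add S):
            × closes — contains both S and \lnot S.
      branch 1.2 (add \lnot P):
        × closes — contains both P and \lnot P.
  branch 2 (add \lnot R):
    × closes — contains both R and \lnot R.
All 4 branches close.
Every branch closed, so the negation is unsatisfiable and the formula is valid.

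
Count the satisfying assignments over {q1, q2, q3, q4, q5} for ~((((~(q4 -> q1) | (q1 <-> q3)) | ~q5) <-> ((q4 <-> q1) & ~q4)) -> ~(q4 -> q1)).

10

Initial set: {~((((~(q4 -> q1) | (q1 <-> q3)) | ~q5) <-> ((q4 <-> q1) & ~q4)) -> ~(q4 -> q1))}.
~((((~(q4 -> q1) | (q1 <-> q3)) | ~q5) <-> ((q4 <-> q1) & ~q4)) -> ~(q4 -> q1)): α-rule — add (((~(q4 -> q1) | (q1 <-> q3)) | ~q5) <-> ((q4 <-> q1) & ~q4)), ~~(q4 -> q1).
(((~(q4 -> q1) | (q1 <-> q3)) | ~q5) <-> ((q4 <-> q1) & ~q4)): β-rule — branch into ((~(q4 -> q1) | (q1 <-> q3)) | ~q5), ((q4 <-> q1) & ~q4)  //  ~((~(q4 -> q1) | (q1 <-> q3)) | ~q5), ~((q4 <-> q1) & ~q4).
  branch 1 (add ((~(q4 -> q1) | (q1 <-> q3)) | ~q5), ((q4 <-> q1) & ~q4)):
    ((q4 <-> q1) & ~q4): α-rule — add (q4 <-> q1), ~q4.
    ~~(q4 -> q1): β-rule — branch into ~q4  //  q1.
      branch 1.1 (add ~q4):
        ((~(q4 -> q1) | (q1 <-> q3)) | ~q5): β-rule — branch into (~(q4 -> q1) | (q1 <-> q3))  //  ~q5.
          branch 1.1.1 (add (~(q4 -> q1) | (q1 <-> q3))):
            (q4 <-> q1): β-rule — branch into q4, q1  //  ~q4, ~q1.
              branch 1.1.1.1 (add q4, q1):
                × closes — contains both q4 and ~q4.
              branch 1.1.1.2 (add ~q4, ~q1):
                (~(q4 -> q1) | (q1 <-> q3)): β-rule — branch into ~(q4 -> q1)  //  (q1 <-> q3).
                  branch 1.1.1.2.1 (add ~(q4 -> q1)):
                    ~(q4 -> q1): α-rule — add q4, ~q1.
                    × closes — contains both q4 and ~q4.
                  branch 1.1.1.2.2 (add (q1 <-> q3)):
                    (q1 <-> q3): β-rule — branch into q1, q3  //  ~q1, ~q3.
                      branch 1.1.1.2.2.1 (add q1, q3):
                        × closes — contains both q1 and ~q1.
                      branch 1.1.1.2.2.2 (add ~q1, ~q3):
                        ○ open, literals {q1=F, q3=F, q4=F}.
          branch 1.1.2 (add ~q5):
            (q4 <-> q1): β-rule — branch into q4, q1  //  ~q4, ~q1.
              branch 1.1.2.1 (add q4, q1):
                × closes — contains both q4 and ~q4.
              branch 1.1.2.2 (add ~q4, ~q1):
                ○ open, literals {q1=F, q4=F, q5=F}.
      branch 1.2 (add q1):
        ((~(q4 -> q1) | (q1 <-> q3)) | ~q5): β-rule — branch into (~(q4 -> q1) | (q1 <-> q3))  //  ~q5.
          branch 1.2.1 (add (~(q4 -> q1) | (q1 <-> q3))):
            (q4 <-> q1): β-rule — branch into q4, q1  //  ~q4, ~q1.
              branch 1.2.1.1 (add q4, q1):
                × closes — contains both q4 and ~q4.
              branch 1.2.1.2 (add ~q4, ~q1):
                × closes — contains both q1 and ~q1.
          branch 1.2.2 (add ~q5):
            (q4 <-> q1): β-rule — branch into q4, q1  //  ~q4, ~q1.
              branch 1.2.2.1 (add q4, q1):
                × closes — contains both q4 and ~q4.
              branch 1.2.2.2 (add ~q4, ~q1):
                × closes — contains both q1 and ~q1.
  branch 2 (add ~((~(q4 -> q1) | (q1 <-> q3)) | ~q5), ~((q4 <-> q1) & ~q4)):
    ~((~(q4 -> q1) | (q1 <-> q3)) | ~q5): α-rule — add ~(~(q4 -> q1) | (q1 <-> q3)), ~~q5.
    ~(~(q4 -> q1) | (q1 <-> q3)): α-rule — add ~~(q4 -> q1), ~(q1 <-> q3).
    ~~(q4 -> q1): β-rule — branch into ~q4  //  q1.
      branch 2.1 (add ~q4):
        ~((q4 <-> q1) & ~q4): β-rule — branch into ~(q4 <-> q1)  //  ~~q4.
          branch 2.1.1 (add ~(q4 <-> q1)):
            ~~(q4 -> q1): β-rule — branch into ~q4  //  q1.
              branch 2.1.1.1 (add ~q4):
                ~(q1 <-> q3): β-rule — branch into q1, ~q3  //  ~q1, q3.
                  branch 2.1.1.1.1 (add q1, ~q3):
                    ~(q4 <-> q1): β-rule — branch into q4, ~q1  //  ~q4, q1.
                      branch 2.1.1.1.1.1 (add q4, ~q1):
                        × closes — contains both q4 and ~q4.
                      branch 2.1.1.1.1.2 (add ~q4, q1):
                        ○ open, literals {q1=T, q3=F, q4=F, q5=T}.
                  branch 2.1.1.1.2 (add ~q1, q3):
                    ~(q4 <-> q1): β-rule — branch into q4, ~q1  //  ~q4, q1.
                      branch 2.1.1.1.2.1 (add q4, ~q1):
                        × closes — contains both q4 and ~q4.
                      branch 2.1.1.1.2.2 (add ~q4, q1):
                        × closes — contains both q1 and ~q1.
              branch 2.1.1.2 (add q1):
                ~(q1 <-> q3): β-rule — branch into q1, ~q3  //  ~q1, q3.
                  branch 2.1.1.2.1 (add q1, ~q3):
                    ~(q4 <-> q1): β-rule — branch into q4, ~q1  //  ~q4, q1.
                      branch 2.1.1.2.1.1 (add q4, ~q1):
                        × closes — contains both q4 and ~q4.
                      branch 2.1.1.2.1.2 (add ~q4, q1):
                        ○ open, literals {q1=T, q3=F, q4=F, q5=T}.
                  branch 2.1.1.2.2 (add ~q1, q3):
                    × closes — contains both q1 and ~q1.
          branch 2.1.2 (add ~~q4):
            × closes — contains both q4 and ~q4.
      branch 2.2 (add q1):
        ~((q4 <-> q1) & ~q4): β-rule — branch into ~(q4 <-> q1)  //  ~~q4.
          branch 2.2.1 (add ~(q4 <-> q1)):
            ~~(q4 -> q1): β-rule — branch into ~q4  //  q1.
              branch 2.2.1.1 (add ~q4):
                ~(q1 <-> q3): β-rule — branch into q1, ~q3  //  ~q1, q3.
                  branch 2.2.1.1.1 (add q1, ~q3):
                    ~(q4 <-> q1): β-rule — branch into q4, ~q1  //  ~q4, q1.
                      branch 2.2.1.1.1.1 (add q4, ~q1):
                        × closes — contains both q4 and ~q4.
                      branch 2.2.1.1.1.2 (add ~q4, q1):
                        ○ open, literals {q1=T, q3=F, q4=F, q5=T}.
                  branch 2.2.1.1.2 (add ~q1, q3):
                    × closes — contains both q1 and ~q1.
              branch 2.2.1.2 (add q1):
                ~(q1 <-> q3): β-rule — branch into q1, ~q3  //  ~q1, q3.
                  branch 2.2.1.2.1 (add q1, ~q3):
                    ~(q4 <-> q1): β-rule — branch into q4, ~q1  //  ~q4, q1.
                      branch 2.2.1.2.1.1 (add q4, ~q1):
                        × closes — contains both q1 and ~q1.
                      branch 2.2.1.2.1.2 (add ~q4, q1):
                        ○ open, literals {q1=T, q3=F, q4=F, q5=T}.
                  branch 2.2.1.2.2 (add ~q1, q3):
                    × closes — contains both q1 and ~q1.
          branch 2.2.2 (add ~~q4):
            ~~(q4 -> q1): β-rule — branch into ~q4  //  q1.
              branch 2.2.2.1 (add ~q4):
                × closes — contains both q4 and ~q4.
              branch 2.2.2.2 (add q1):
                ~(q1 <-> q3): β-rule — branch into q1, ~q3  //  ~q1, q3.
                  branch 2.2.2.2.1 (add q1, ~q3):
                    ○ open, literals {q1=T, q3=F, q4=T, q5=T}.
                  branch 2.2.2.2.2 (add ~q1, q3):
                    × closes — contains both q1 and ~q1.
20 branches closed, 7 open.
Each open branch fixes some atoms; the unmentioned ones are free. Counting distinct full assignments: branch {q1=F, q3=F, q4=F} (q2, q5) contributes 4 new; branch {q1=F, q4=F, q5=F} (q2, q3) contributes 2 new; branch {q1=T, q3=F, q4=F, q5=T} (q2) contributes 2 new; branch {q1=T, q3=F, q4=F, q5=T} (q2) contributes 0 new; branch {q1=T, q3=F, q4=F, q5=T} (q2) contributes 0 new; branch {q1=T, q3=F, q4=F, q5=T} (q2) contributes 0 new; branch {q1=T, q3=F, q4=T, q5=T} (q2) contributes 2 new. Total: 10.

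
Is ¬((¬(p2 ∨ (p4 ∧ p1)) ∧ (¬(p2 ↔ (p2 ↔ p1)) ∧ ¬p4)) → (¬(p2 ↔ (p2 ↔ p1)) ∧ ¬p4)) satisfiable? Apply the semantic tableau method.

Unsatisfiable

Initial set: {¬((¬(p2 ∨ (p4 ∧ p1)) ∧ (¬(p2 ↔ (p2 ↔ p1)) ∧ ¬p4)) → (¬(p2 ↔ (p2 ↔ p1)) ∧ ¬p4))}.
¬((¬(p2 ∨ (p4 ∧ p1)) ∧ (¬(p2 ↔ (p2 ↔ p1)) ∧ ¬p4)) → (¬(p2 ↔ (p2 ↔ p1)) ∧ ¬p4)): α-rule — add (¬(p2 ∨ (p4 ∧ p1)) ∧ (¬(p2 ↔ (p2 ↔ p1)) ∧ ¬p4)), ¬(¬(p2 ↔ (p2 ↔ p1)) ∧ ¬p4).
(¬(p2 ∨ (p4 ∧ p1)) ∧ (¬(p2 ↔ (p2 ↔ p1)) ∧ ¬p4)): α-rule — add ¬(p2 ∨ (p4 ∧ p1)), (¬(p2 ↔ (p2 ↔ p1)) ∧ ¬p4).
¬(p2 ∨ (p4 ∧ p1)): α-rule — add ¬p2, ¬(p4 ∧ p1).
(¬(p2 ↔ (p2 ↔ p1)) ∧ ¬p4): α-rule — add ¬(p2 ↔ (p2 ↔ p1)), ¬p4.
¬(¬(p2 ↔ (p2 ↔ p1)) ∧ ¬p4): β-rule — branch into ¬¬(p2 ↔ (p2 ↔ p1))  //  ¬¬p4.
  branch 1 (add ¬¬(p2 ↔ (p2 ↔ p1))):
    ¬(p4 ∧ p1): β-rule — branch into ¬p4  //  ¬p1.
      branch 1.1 (add ¬p4):
        ¬(p2 ↔ (p2 ↔ p1)): β-rule — branch into p2, ¬(p2 ↔ p1)  //  ¬p2, (p2 ↔ p1).
          branch 1.1.1 (add p2, ¬(p2 ↔ p1)):
            × closes — contains both p2 and ¬p2.
          branch 1.1.2 (add ¬p2, (p2 ↔ p1)):
            ¬¬(p2 ↔ (p2 ↔ p1)): β-rule — branch into p2, (p2 ↔ p1)  //  ¬p2, ¬(p2 ↔ p1).
              branch 1.1.2.1 (add p2, (p2 ↔ p1)):
                × closes — contains both p2 and ¬p2.
              branch 1.1.2.2 (add ¬p2, ¬(p2 ↔ p1)):
                (p2 ↔ p1): β-rule — branch into p2, p1  //  ¬p2, ¬p1.
                  branch 1.1.2.2.1 (add p2, p1):
                    × closes — contains both p2 and ¬p2.
                  branch 1.1.2.2.2 (add ¬p2, ¬p1):
                    ¬(p2 ↔ p1): β-rule — branch into p2, ¬p1  //  ¬p2, p1.
                      branch 1.1.2.2.2.1 (add p2, ¬p1):
                        × closes — contains both p2 and ¬p2.
                      branch 1.1.2.2.2.2 (add ¬p2, p1):
                        × closes — contains both p1 and ¬p1.
      branch 1.2 (add ¬p1):
        ¬(p2 ↔ (p2 ↔ p1)): β-rule — branch into p2, ¬(p2 ↔ p1)  //  ¬p2, (p2 ↔ p1).
          branch 1.2.1 (add p2, ¬(p2 ↔ p1)):
            × closes — contains both p2 and ¬p2.
          branch 1.2.2 (add ¬p2, (p2 ↔ p1)):
            ¬¬(p2 ↔ (p2 ↔ p1)): β-rule — branch into p2, (p2 ↔ p1)  //  ¬p2, ¬(p2 ↔ p1).
              branch 1.2.2.1 (add p2, (p2 ↔ p1)):
                × closes — contains both p2 and ¬p2.
              branch 1.2.2.2 (add ¬p2, ¬(p2 ↔ p1)):
                (p2 ↔ p1): β-rule — branch into p2, p1  //  ¬p2, ¬p1.
                  branch 1.2.2.2.1 (add p2, p1):
                    × closes — contains both p2 and ¬p2.
                  branch 1.2.2.2.2 (add ¬p2, ¬p1):
                    ¬(p2 ↔ p1): β-rule — branch into p2, ¬p1  //  ¬p2, p1.
                      branch 1.2.2.2.2.1 (add p2, ¬p1):
                        × closes — contains both p2 and ¬p2.
                      branch 1.2.2.2.2.2 (add ¬p2, p1):
                        × closes — contains both p1 and ¬p1.
  branch 2 (add ¬¬p4):
    × closes — contains both p4 and ¬p4.
All 11 branches close.
Every branch closed; the formula is unsatisfiable.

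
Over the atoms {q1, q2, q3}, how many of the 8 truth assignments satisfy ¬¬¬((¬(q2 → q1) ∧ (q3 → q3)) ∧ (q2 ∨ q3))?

Initial set: {T ¬¬¬((¬(q2 → q1) ∧ (q3 → q3)) ∧ (q2 ∨ q3))}.
T ¬¬¬((¬(q2 → q1) ∧ (q3 → q3)) ∧ (q2 ∨ q3)): drop double negation, giving T ¬((¬(q2 → q1) ∧ (q3 → q3)) ∧ (q2 ∨ q3)).
T ¬((¬(q2 → q1) ∧ (q3 → q3)) ∧ (q2 ∨ q3)): β-rule — branch into F (¬(q2 → q1) ∧ (q3 → q3))  //  F (q2 ∨ q3).
  branch 1 (add F (¬(q2 → q1) ∧ (q3 → q3))):
    F (¬(q2 → q1) ∧ (q3 → q3)): β-rule — branch into F ¬(q2 → q1)  //  F (q3 → q3).
      branch 1.1 (add F ¬(q2 → q1)):
        F ¬(q2 → q1): β-rule — branch into F q2  //  T q1.
          branch 1.1.1 (add F q2):
            ○ open, literals {q2=false}.
          branch 1.1.2 (add T q1):
            ○ open, literals {q1=true}.
      branch 1.2 (add F (q3 → q3)):
        F (q3 → q3): α-rule — add T q3, F q3.
        × closes — contains both q3 and ¬q3.
  branch 2 (add F (q2 ∨ q3)):
    F (q2 ∨ q3): α-rule — add F q2, F q3.
    ○ open, literals {q2=false, q3=false}.
1 branch closed, 3 open.
Each open branch fixes some atoms; the unmentioned ones are free. Counting distinct full assignments: branch {q2=false} (q1, q3) contributes 4 new; branch {q1=true} (q2, q3) contributes 2 new; branch {q2=false, q3=false} (q1) contributes 0 new. Total: 6.

6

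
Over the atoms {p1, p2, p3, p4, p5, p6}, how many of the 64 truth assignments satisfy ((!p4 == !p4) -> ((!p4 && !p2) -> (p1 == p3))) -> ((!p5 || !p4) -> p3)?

44

Initial set: {(((!p4 == !p4) -> ((!p4 && !p2) -> (p1 == p3))) -> ((!p5 || !p4) -> p3))}.
(((!p4 == !p4) -> ((!p4 && !p2) -> (p1 == p3))) -> ((!p5 || !p4) -> p3)): β-rule — branch into !((!p4 == !p4) -> ((!p4 && !p2) -> (p1 == p3)))  //  ((!p5 || !p4) -> p3).
  branch 1 (add !((!p4 == !p4) -> ((!p4 && !p2) -> (p1 == p3)))):
    !((!p4 == !p4) -> ((!p4 && !p2) -> (p1 == p3))): α-rule — add (!p4 == !p4), !((!p4 && !p2) -> (p1 == p3)).
    !((!p4 && !p2) -> (p1 == p3)): α-rule — add (!p4 && !p2), !(p1 == p3).
    (!p4 && !p2): α-rule — add !p4, !p2.
    (!p4 == !p4): β-rule — branch into !p4, !p4  //  !!p4, !!p4.
      branch 1.1 (add !p4, !p4):
        !(p1 == p3): β-rule — branch into p1, !p3  //  !p1, p3.
          branch 1.1.1 (add p1, !p3):
            ○ open, literals {p1=T, p2=F, p3=F, p4=F}.
          branch 1.1.2 (add !p1, p3):
            ○ open, literals {p1=F, p2=F, p3=T, p4=F}.
      branch 1.2 (add !!p4, !!p4):
        × closes — contains both p4 and !p4.
  branch 2 (add ((!p5 || !p4) -> p3)):
    ((!p5 || !p4) -> p3): β-rule — branch into !(!p5 || !p4)  //  p3.
      branch 2.1 (add !(!p5 || !p4)):
        !(!p5 || !p4): α-rule — add !!p5, !!p4.
        ○ open, literals {p4=T, p5=T}.
      branch 2.2 (add p3):
        ○ open, literals {p3=T}.
1 branch closed, 4 open.
Each open branch fixes some atoms; the unmentioned ones are free. Counting distinct full assignments: branch {p1=T, p2=F, p3=F, p4=F} (p5, p6) contributes 4 new; branch {p1=F, p2=F, p3=T, p4=F} (p5, p6) contributes 4 new; branch {p4=T, p5=T} (p1, p2, p3, p6) contributes 16 new; branch {p3=T} (p1, p2, p4, p5, p6) contributes 20 new. Total: 44.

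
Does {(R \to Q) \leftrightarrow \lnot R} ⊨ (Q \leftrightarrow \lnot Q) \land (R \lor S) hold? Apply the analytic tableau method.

No

Initial set: {((R \to Q) \leftrightarrow \lnot R); \lnot ((Q \leftrightarrow \lnot Q) \land (R \lor S))}.
((R \to Q) \leftrightarrow \lnot R): β-rule — branch into (R \to Q), \lnot R  //  \lnot (R \to Q), \lnot \lnot R.
  branch 1 (add (R \to Q), \lnot R):
    \lnot ((Q \leftrightarrow \lnot Q) \land (R \lor S)): β-rule — branch into \lnot (Q \leftrightarrow \lnot Q)  //  \lnot (R \lor S).
      branch 1.1 (add \lnot (Q \leftrightarrow \lnot Q)):
        (R \to Q): β-rule — branch into \lnot R  //  Q.
          branch 1.1.1 (add \lnot R):
            \lnot (Q \leftrightarrow \lnot Q): β-rule — branch into Q, \lnot \lnot Q  //  \lnot Q, \lnot Q.
              branch 1.1.1.1 (add Q, \lnot \lnot Q):
                ○ open, literals {Q=true, R=false}.
              branch 1.1.1.2 (add \lnot Q, \lnot Q):
                ○ open, literals {Q=false, R=false}.
          branch 1.1.2 (add Q):
            \lnot (Q \leftrightarrow \lnot Q): β-rule — branch into Q, \lnot \lnot Q  //  \lnot Q, \lnot Q.
              branch 1.1.2.1 (add Q, \lnot \lnot Q):
                ○ open, literals {Q=true, R=false}.
              branch 1.1.2.2 (add \lnot Q, \lnot Q):
                × closes — contains both Q and \lnot Q.
      branch 1.2 (add \lnot (R \lor S)):
        \lnot (R \lor S): α-rule — add \lnot R, \lnot S.
        (R \to Q): β-rule — branch into \lnot R  //  Q.
          branch 1.2.1 (add \lnot R):
            ○ open, literals {R=false, S=false}.
          branch 1.2.2 (add Q):
            ○ open, literals {Q=true, R=false, S=false}.
  branch 2 (add \lnot (R \to Q), \lnot \lnot R):
    \lnot (R \to Q): α-rule — add R, \lnot Q.
    \lnot ((Q \leftrightarrow \lnot Q) \land (R \lor S)): β-rule — branch into \lnot (Q \leftrightarrow \lnot Q)  //  \lnot (R \lor S).
      branch 2.1 (add \lnot (Q \leftrightarrow \lnot Q)):
        \lnot (Q \leftrightarrow \lnot Q): β-rule — branch into Q, \lnot \lnot Q  //  \lnot Q, \lnot Q.
          branch 2.1.1 (add Q, \lnot \lnot Q):
            × closes — contains both Q and \lnot Q.
          branch 2.1.2 (add \lnot Q, \lnot Q):
            ○ open, literals {Q=false, R=true}.
      branch 2.2 (add \lnot (R \lor S)):
        \lnot (R \lor S): α-rule — add \lnot R, \lnot S.
        × closes — contains both R and \lnot R.
3 branches closed, 6 open.
An open branch gives a countermodel: Q=true, R=false (unmentioned atoms arbitrary); the premises hold there but the conclusion fails.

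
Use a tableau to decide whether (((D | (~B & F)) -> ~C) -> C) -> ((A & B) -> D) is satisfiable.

Satisfiable

Initial set: {((((D | (~B & F)) -> ~C) -> C) -> ((A & B) -> D))}.
((((D | (~B & F)) -> ~C) -> C) -> ((A & B) -> D)): β-rule — branch into ~(((D | (~B & F)) -> ~C) -> C)  //  ((A & B) -> D).
  branch 1 (add ~(((D | (~B & F)) -> ~C) -> C)):
    ~(((D | (~B & F)) -> ~C) -> C): α-rule — add ((D | (~B & F)) -> ~C), ~C.
    ((D | (~B & F)) -> ~C): β-rule — branch into ~(D | (~B & F))  //  ~C.
      branch 1.1 (add ~(D | (~B & F))):
        ~(D | (~B & F)): α-rule — add ~D, ~(~B & F).
        ~(~B & F): β-rule — branch into ~~B  //  ~F.
          branch 1.1.1 (add ~~B):
            ○ open, literals {B=1, C=0, D=0}.
          branch 1.1.2 (add ~F):
            ○ open, literals {C=0, D=0, F=0}.
      branch 1.2 (add ~C):
        ○ open, literals {C=0}.
  branch 2 (add ((A & B) -> D)):
    ((A & B) -> D): β-rule — branch into ~(A & B)  //  D.
      branch 2.1 (add ~(A & B)):
        ~(A & B): β-rule — branch into ~A  //  ~B.
          branch 2.1.1 (add ~A):
            ○ open, literals {A=0}.
          branch 2.1.2 (add ~B):
            ○ open, literals {B=0}.
      branch 2.2 (add D):
        ○ open, literals {D=1}.
0 branches closed, 6 open.
An open branch gives a satisfying assignment: B=1, C=0, D=0.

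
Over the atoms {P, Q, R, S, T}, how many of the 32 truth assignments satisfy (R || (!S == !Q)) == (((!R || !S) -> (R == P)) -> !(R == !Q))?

Initial set: {T ((R || (!S == !Q)) == (((!R || !S) -> (R == P)) -> !(R == !Q)))}.
T ((R || (!S == !Q)) == (((!R || !S) -> (R == P)) -> !(R == !Q))): β-rule — branch into T (R || (!S == !Q)), T (((!R || !S) -> (R == P)) -> !(R == !Q))  //  F (R || (!S == !Q)), F (((!R || !S) -> (R == P)) -> !(R == !Q)).
  branch 1 (add T (R || (!S == !Q)), T (((!R || !S) -> (R == P)) -> !(R == !Q))):
    T (R || (!S == !Q)): β-rule — branch into T R  //  T (!S == !Q).
      branch 1.1 (add T R):
        T (((!R || !S) -> (R == P)) -> !(R == !Q)): β-rule — branch into F ((!R || !S) -> (R == P))  //  T !(R == !Q).
          branch 1.1.1 (add F ((!R || !S) -> (R == P))):
            F ((!R || !S) -> (R == P)): α-rule — add T (!R || !S), F (R == P).
            T (!R || !S): β-rule — branch into T !R  //  T !S.
              branch 1.1.1.1 (add T !R):
                × closes — contains both R and !R.
              branch 1.1.1.2 (add T !S):
                F (R == P): β-rule — branch into T R, F P  //  F R, T P.
                  branch 1.1.1.2.1 (add T R, F P):
                    ○ open, literals {P=0, R=1, S=0}.
                  branch 1.1.1.2.2 (add F R, T P):
                    × closes — contains both R and !R.
          branch 1.1.2 (add T !(R == !Q)):
            T !(R == !Q): β-rule — branch into T R, F !Q  //  F R, T !Q.
              branch 1.1.2.1 (add T R, F !Q):
                ○ open, literals {Q=1, R=1}.
              branch 1.1.2.2 (add F R, T !Q):
                × closes — contains both R and !R.
      branch 1.2 (add T (!S == !Q)):
        T (((!R || !S) -> (R == P)) -> !(R == !Q)): β-rule — branch into F ((!R || !S) -> (R == P))  //  T !(R == !Q).
          branch 1.2.1 (add F ((!R || !S) -> (R == P))):
            F ((!R || !S) -> (R == P)): α-rule — add T (!R || !S), F (R == P).
            T (!S == !Q): β-rule — branch into T !S, T !Q  //  F !S, F !Q.
              branch 1.2.1.1 (add T !S, T !Q):
                T (!R || !S): β-rule — branch into T !R  //  T !S.
                  branch 1.2.1.1.1 (add T !R):
                    F (R == P): β-rule — branch into T R, F P  //  F R, T P.
                      branch 1.2.1.1.1.1 (add T R, F P):
                        × closes — contains both R and !R.
                      branch 1.2.1.1.1.2 (add F R, T P):
                        ○ open, literals {P=1, Q=0, R=0, S=0}.
                  branch 1.2.1.1.2 (add T !S):
                    F (R == P): β-rule — branch into T R, F P  //  F R, T P.
                      branch 1.2.1.1.2.1 (add T R, F P):
                        ○ open, literals {P=0, Q=0, R=1, S=0}.
                      branch 1.2.1.1.2.2 (add F R, T P):
                        ○ open, literals {P=1, Q=0, R=0, S=0}.
              branch 1.2.1.2 (add F !S, F !Q):
                T (!R || !S): β-rule — branch into T !R  //  T !S.
                  branch 1.2.1.2.1 (add T !R):
                    F (R == P): β-rule — branch into T R, F P  //  F R, T P.
                      branch 1.2.1.2.1.1 (add T R, F P):
                        × closes — contains both R and !R.
                      branch 1.2.1.2.1.2 (add F R, T P):
                        ○ open, literals {P=1, Q=1, R=0, S=1}.
                  branch 1.2.1.2.2 (add T !S):
                    × closes — contains both S and !S.
          branch 1.2.2 (add T !(R == !Q)):
            T (!S == !Q): β-rule — branch into T !S, T !Q  //  F !S, F !Q.
              branch 1.2.2.1 (add T !S, T !Q):
                T !(R == !Q): β-rule — branch into T R, F !Q  //  F R, T !Q.
                  branch 1.2.2.1.1 (add T R, F !Q):
                    × closes — contains both Q and !Q.
                  branch 1.2.2.1.2 (add F R, T !Q):
                    ○ open, literals {Q=0, R=0, S=0}.
              branch 1.2.2.2 (add F !S, F !Q):
                T !(R == !Q): β-rule — branch into T R, F !Q  //  F R, T !Q.
                  branch 1.2.2.2.1 (add T R, F !Q):
                    ○ open, literals {Q=1, R=1, S=1}.
                  branch 1.2.2.2.2 (add F R, T !Q):
                    × closes — contains both Q and !Q.
  branch 2 (add F (R || (!S == !Q)), F (((!R || !S) -> (R == P)) -> !(R == !Q))):
    F (R || (!S == !Q)): α-rule — add F R, F (!S == !Q).
    F (((!R || !S) -> (R == P)) -> !(R == !Q)): α-rule — add T ((!R || !S) -> (R == P)), F !(R == !Q).
    F (!S == !Q): β-rule — branch into T !S, F !Q  //  F !S, T !Q.
      branch 2.1 (add T !S, F !Q):
        T ((!R || !S) -> (R == P)): β-rule — branch into F (!R || !S)  //  T (R == P).
          branch 2.1.1 (add F (!R || !S)):
            F (!R || !S): α-rule — add F !R, F !S.
            × closes — contains both R and !R.
          branch 2.1.2 (add T (R == P)):
            F !(R == !Q): β-rule — branch into T R, T !Q  //  F R, F !Q.
              branch 2.1.2.1 (add T R, T !Q):
                × closes — contains both R and !R.
              branch 2.1.2.2 (add F R, F !Q):
                T (R == P): β-rule — branch into T R, T P  //  F R, F P.
                  branch 2.1.2.2.1 (add T R, T P):
                    × closes — contains both R and !R.
                  branch 2.1.2.2.2 (add F R, F P):
                    ○ open, literals {P=0, Q=1, R=0, S=0}.
      branch 2.2 (add F !S, T !Q):
        T ((!R || !S) -> (R == P)): β-rule — branch into F (!R || !S)  //  T (R == P).
          branch 2.2.1 (add F (!R || !S)):
            F (!R || !S): α-rule — add F !R, F !S.
            × closes — contains both R and !R.
          branch 2.2.2 (add T (R == P)):
            F !(R == !Q): β-rule — branch into T R, T !Q  //  F R, F !Q.
              branch 2.2.2.1 (add T R, T !Q):
                × closes — contains both R and !R.
              branch 2.2.2.2 (add F R, F !Q):
                × closes — contains both Q and !Q.
14 branches closed, 9 open.
Each open branch fixes some atoms; the unmentioned ones are free. Counting distinct full assignments: branch {P=0, R=1, S=0} (Q, T) contributes 4 new; branch {Q=1, R=1} (P, S, T) contributes 6 new; branch {P=1, Q=0, R=0, S=0} (T) contributes 2 new; branch {P=0, Q=0, R=1, S=0} (T) contributes 0 new; branch {P=1, Q=0, R=0, S=0} (T) contributes 0 new; branch {P=1, Q=1, R=0, S=1} (T) contributes 2 new; branch {Q=0, R=0, S=0} (P, T) contributes 2 new; branch {Q=1, R=1, S=1} (P, T) contributes 0 new; branch {P=0, Q=1, R=0, S=0} (T) contributes 2 new. Total: 18.

18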